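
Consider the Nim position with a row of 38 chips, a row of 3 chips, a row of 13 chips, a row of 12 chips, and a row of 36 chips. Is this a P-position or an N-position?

P-position

Compute the nim-sum pairwise:
38 ^ 3 = 37
37 ^ 13 = 40
40 ^ 12 = 36
36 ^ 36 = 0
The nim-sum is 0, so this is a P-position: the player to move is in a losing position under optimal play.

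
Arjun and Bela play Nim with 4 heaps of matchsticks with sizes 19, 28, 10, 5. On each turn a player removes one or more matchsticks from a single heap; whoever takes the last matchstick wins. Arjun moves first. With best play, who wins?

Bela wins

Bitwise XOR of the heap sizes:
  10011  (19)
  11100  (28)
  01010  (10)
  00101  (5)
  -----
  00000  (0)
The nim-sum is 0, so this is a P-position: the player to move is in a losing position under optimal play; Arjun is about to move from it and so loses — Bela wins.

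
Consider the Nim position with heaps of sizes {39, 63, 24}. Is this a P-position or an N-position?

Compute the nim-sum pairwise:
39 ⊕ 63 = 24
24 ⊕ 24 = 0
The nim-sum is 0, so this is a P-position: the player to move is in a losing position under optimal play.

P-position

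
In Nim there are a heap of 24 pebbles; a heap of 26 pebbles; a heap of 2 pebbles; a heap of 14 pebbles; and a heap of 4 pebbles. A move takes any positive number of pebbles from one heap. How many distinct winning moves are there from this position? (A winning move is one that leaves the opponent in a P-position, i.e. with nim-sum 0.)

3

Write each in binary and XOR column by column:
  11000  (24)
  11010  (26)
  00010  (2)
  01110  (14)
  00100  (4)
  -----
  01010  (10)
The overall nim-sum is X = 10. A heap of size p has a winning move iff p XOR X < p (reduce it to p XOR X).
  24: 24 XOR 10 = 18 < 24 — winning move (to 18).
  26: 26 XOR 10 = 16 < 26 — winning move (to 16).
  2: 2 XOR 10 = 8 ≥ 2 — no move.
  14: 14 XOR 10 = 4 < 14 — winning move (to 4).
  4: 4 XOR 10 = 14 ≥ 4 — no move.
That gives 3 winning moves.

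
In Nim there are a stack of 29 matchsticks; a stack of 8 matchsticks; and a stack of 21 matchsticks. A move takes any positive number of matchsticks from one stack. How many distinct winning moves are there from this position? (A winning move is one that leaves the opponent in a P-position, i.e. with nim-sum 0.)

In binary:
  11101  (29)
  01000  (8)
  10101  (21)
  -----
  00000  (0)
The nim-sum is already 0, so every move leaves a nonzero nim-sum — there are no winning moves.

0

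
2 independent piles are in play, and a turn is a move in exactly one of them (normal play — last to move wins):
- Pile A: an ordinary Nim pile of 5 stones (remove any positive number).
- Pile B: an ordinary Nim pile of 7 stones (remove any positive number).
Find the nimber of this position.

2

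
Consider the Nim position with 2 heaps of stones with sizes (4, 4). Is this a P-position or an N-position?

P-position

In binary:
  100  (4)
  100  (4)
  ---
  000  (0)
The nim-sum is 0, so this is a P-position: the player to move is in a losing position under optimal play.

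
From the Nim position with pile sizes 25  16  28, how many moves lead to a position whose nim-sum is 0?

Bitwise XOR of the heap sizes:
  11001  (25)
  10000  (16)
  11100  (28)
  -----
  10101  (21)
The overall nim-sum is X = 21. A pile of size p has a winning move iff p XOR X < p (reduce it to p XOR X).
  25: 25 XOR 21 = 12 < 25 — winning move (to 12).
  16: 16 XOR 21 = 5 < 16 — winning move (to 5).
  28: 28 XOR 21 = 9 < 28 — winning move (to 9).
That gives 3 winning moves.

3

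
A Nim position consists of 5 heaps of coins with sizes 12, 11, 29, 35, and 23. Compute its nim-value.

46

Write each in binary and XOR column by column:
  001100  (12)
  001011  (11)
  011101  (29)
  100011  (35)
  010111  (23)
  ------
  101110  (46)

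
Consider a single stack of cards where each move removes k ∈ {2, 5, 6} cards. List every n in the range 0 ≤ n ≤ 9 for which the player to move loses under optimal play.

0, 1, 4, 8

Build the Grundy sequence with g(k) = mex{g(k−s) : s ∈ {2, 5, 6}, s ≤ k}:
g(0) = mex{} = 0
g(1) = mex{} = 0
g(2) = mex{0} = 1
g(3) = mex{0} = 1
g(4) = mex{1} = 0
g(5) = mex{0,1} = 2
g(6) = mex{0} = 1
g(7) = mex{0,1,2} = 3
g(8) = mex{1} = 0
g(9) = mex{0,1,3} = 2
The P-positions (g = 0) in 0..9 are 0, 1, 4, 8.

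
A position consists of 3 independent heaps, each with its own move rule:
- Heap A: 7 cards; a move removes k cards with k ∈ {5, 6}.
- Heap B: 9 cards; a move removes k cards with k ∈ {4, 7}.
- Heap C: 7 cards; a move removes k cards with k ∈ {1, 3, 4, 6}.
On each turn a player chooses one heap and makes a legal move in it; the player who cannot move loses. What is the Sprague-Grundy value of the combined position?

3

For heap A, compute g(0), g(1), … with moves {5, 6}:
k:     0  1  2  3  4  5  6  7
g(k):  0  0  0  0  0  1  1  1
So g(7) = 1.
For heap B, compute g(0), g(1), … with moves {4, 7}:
k:     0  1  2  3  4  5  6  7  8  9
g(k):  0  0  0  0  1  1  1  1  2  2
So g(9) = 2.
Build the Grundy sequence for heap C with g(k) = mex{g(k−s) : s ∈ {1, 3, 4, 6}, s ≤ k}:
k:     0  1  2  3  4  5  6  7
g(k):  0  1  0  1  2  3  2  0
So g(7) = 0.
By the Sprague-Grundy theorem, the Grundy value of a sum of independent games is the XOR of the component values.
Combined value = 1 XOR 2 XOR 0 = 3.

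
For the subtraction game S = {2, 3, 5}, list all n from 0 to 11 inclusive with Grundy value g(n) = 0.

Build the Grundy sequence with g(k) = mex{g(k−s) : s ∈ {2, 3, 5}, s ≤ k}:
k:     0  1  2  3  4  5  6  7  8  9 10 11
g(k):  0  0  1  1  2  2  3  0  0  1  1  2
The P-positions (g = 0) in 0..11 are 0, 1, 7, 8.

0, 1, 7, 8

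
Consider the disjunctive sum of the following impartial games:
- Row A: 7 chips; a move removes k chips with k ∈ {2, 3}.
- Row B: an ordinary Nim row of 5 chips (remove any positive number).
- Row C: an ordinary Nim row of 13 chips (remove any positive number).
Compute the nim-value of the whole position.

9

For row A, compute g(0), g(1), … with moves {2, 3}:
k:     0  1  2  3  4  5  6  7
g(k):  0  0  1  1  2  0  0  1
So g(7) = 1.
Row B is a plain Nim row of size 5, so its Grundy value is 5.
Row C is a plain Nim row of size 13, so its Grundy value is 13.
By the Sprague-Grundy theorem, the Grundy value of a sum of independent games is the XOR of the component values.
Combined value = 1 XOR 5 XOR 13 = 9.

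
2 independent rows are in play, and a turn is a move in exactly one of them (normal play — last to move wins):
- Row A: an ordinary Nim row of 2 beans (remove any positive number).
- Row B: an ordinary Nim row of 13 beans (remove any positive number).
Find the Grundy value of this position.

Row A is a plain Nim row of size 2, so its Grundy value is 2.
Row B is a plain Nim row of size 13, so its Grundy value is 13.
The value of a disjunctive sum is the nim-sum of the parts.
Combined value = 2 XOR 13 = 15.

15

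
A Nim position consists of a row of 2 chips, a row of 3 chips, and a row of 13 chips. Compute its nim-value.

Compute the nim-sum pairwise:
2 ⊕ 3 = 1
1 ⊕ 13 = 12

12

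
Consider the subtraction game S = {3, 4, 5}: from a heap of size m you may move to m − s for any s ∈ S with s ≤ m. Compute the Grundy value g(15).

2

Compute g(0), g(1), … for moves {3, 4, 5}:
k:     0  1  2  3  4  5  6  7  8  9 10 11 12 13 14 15
g(k):  0  0  0  1  1  1  2  2  0  0  0  1  1  1  2  2
So g(15) = 2.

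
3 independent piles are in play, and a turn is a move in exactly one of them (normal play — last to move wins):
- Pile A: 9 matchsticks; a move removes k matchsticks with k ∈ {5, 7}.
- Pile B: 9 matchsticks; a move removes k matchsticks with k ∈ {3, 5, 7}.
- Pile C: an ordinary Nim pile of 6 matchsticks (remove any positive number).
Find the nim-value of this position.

Build the Grundy sequence for pile A with g(k) = mex{g(k−s) : s ∈ {5, 7}, s ≤ k}:
g(0) = mex{} = 0
g(1) = mex{} = 0
g(2) = mex{} = 0
g(3) = mex{} = 0
g(4) = mex{} = 0
g(5) = mex{0} = 1
g(6) = mex{0} = 1
g(7) = mex{0} = 1
g(8) = mex{0} = 1
g(9) = mex{0} = 1
So g(9) = 1.
For pile B, compute g(0), g(1), … with moves {3, 5, 7}:
g(0) = mex{} = 0
g(1) = mex{} = 0
g(2) = mex{} = 0
g(3) = mex{0} = 1
g(4) = mex{0} = 1
g(5) = mex{0} = 1
g(6) = mex{0,1} = 2
g(7) = mex{0,1} = 2
g(8) = mex{0,1} = 2
g(9) = mex{0,1,2} = 3
So g(9) = 3.
Pile C is a plain Nim pile of size 6, so its Grundy value is 6.
By the Sprague-Grundy theorem, the Grundy value of a sum of independent games is the XOR of the component values.
Combined value = 1 ⊕ 3 ⊕ 6 = 4.

4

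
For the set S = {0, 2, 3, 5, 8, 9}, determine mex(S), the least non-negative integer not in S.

0 is in the set but 1 is not, so the mex is 1.

1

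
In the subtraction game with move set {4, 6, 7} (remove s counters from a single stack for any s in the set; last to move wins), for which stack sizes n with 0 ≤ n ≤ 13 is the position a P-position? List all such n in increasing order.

Compute g(0), g(1), … for moves {4, 6, 7}:
k:     0  1  2  3  4  5  6  7  8  9 10 11 12 13
g(k):  0  0  0  0  1  1  1  1  2  2  2  0  0  0
The P-positions (g = 0) in 0..13 are 0, 1, 2, 3, 11, 12, 13.

0, 1, 2, 3, 11, 12, 13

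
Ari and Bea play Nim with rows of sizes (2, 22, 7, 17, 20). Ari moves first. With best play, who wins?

Ari wins

Nim-sum: 2 ^ 22 ^ 7 ^ 17 ^ 20 = 22.
The nim-sum is 22 ≠ 0, so this is an N-position: the player to move can win; Ari has a winning move.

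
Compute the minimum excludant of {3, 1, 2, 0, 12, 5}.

The values 0, 1, 2, 3 are all present; 4 is the first non-negative integer missing from the set.

4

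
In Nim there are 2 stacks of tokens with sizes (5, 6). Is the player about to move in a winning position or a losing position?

Winning position

Compute the nim-sum pairwise:
5 XOR 6 = 3
The nim-sum is 3 ≠ 0, so this is an N-position: the player to move can win.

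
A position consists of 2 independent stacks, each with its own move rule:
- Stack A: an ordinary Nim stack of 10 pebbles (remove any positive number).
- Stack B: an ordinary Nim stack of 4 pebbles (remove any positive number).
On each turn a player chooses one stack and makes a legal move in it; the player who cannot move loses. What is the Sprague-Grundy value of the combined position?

14

Stack A is a plain Nim stack of size 10, so its Grundy value is 10.
Stack B is a plain Nim stack of size 4, so its Grundy value is 4.
By the Sprague-Grundy theorem, the Grundy value of a sum of independent games is the XOR of the component values.
Combined value = 10 ⊕ 4 = 14.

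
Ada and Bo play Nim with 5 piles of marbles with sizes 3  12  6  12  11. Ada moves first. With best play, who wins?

In binary:
  0011  (3)
  1100  (12)
  0110  (6)
  1100  (12)
  1011  (11)
  ----
  1110  (14)
The nim-sum is 14 ≠ 0, so this is an N-position: the player to move can win; Ada has a winning move.

Ada wins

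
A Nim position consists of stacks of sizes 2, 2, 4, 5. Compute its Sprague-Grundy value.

1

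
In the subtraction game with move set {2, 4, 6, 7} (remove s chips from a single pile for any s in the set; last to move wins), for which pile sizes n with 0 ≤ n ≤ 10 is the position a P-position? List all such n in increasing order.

0, 1, 9, 10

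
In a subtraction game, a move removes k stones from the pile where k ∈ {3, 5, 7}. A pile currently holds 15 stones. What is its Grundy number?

1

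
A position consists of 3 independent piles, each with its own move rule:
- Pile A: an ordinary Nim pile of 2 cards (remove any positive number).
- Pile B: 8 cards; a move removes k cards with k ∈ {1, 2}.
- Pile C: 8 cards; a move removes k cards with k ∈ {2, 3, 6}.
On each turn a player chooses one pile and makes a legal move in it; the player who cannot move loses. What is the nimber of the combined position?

2

Pile A is a plain Nim pile of size 2, so its Grundy value is 2.
Grundy values for pile B (subtraction set {1, 2}):
k:     0  1  2  3  4  5  6  7  8
g(k):  0  1  2  0  1  2  0  1  2
So g(8) = 2.
Grundy values for pile C (subtraction set {2, 3, 6}):
k:     0  1  2  3  4  5  6  7  8
g(k):  0  0  1  1  2  0  3  1  2
So g(8) = 2.
By the Sprague-Grundy theorem, the Grundy value of a sum of independent games is the XOR of the component values.
Combined value = 2 ⊕ 2 ⊕ 2 = 2.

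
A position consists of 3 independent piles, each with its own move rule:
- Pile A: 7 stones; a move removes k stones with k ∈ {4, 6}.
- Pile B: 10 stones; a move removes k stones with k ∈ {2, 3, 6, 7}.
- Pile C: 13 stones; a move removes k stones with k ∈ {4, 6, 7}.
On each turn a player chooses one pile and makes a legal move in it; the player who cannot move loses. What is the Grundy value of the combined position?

Build the Grundy sequence for pile A with g(k) = mex{g(k−s) : s ∈ {4, 6}, s ≤ k}:
k:     0  1  2  3  4  5  6  7
g(k):  0  0  0  0  1  1  1  1
So g(7) = 1.
Build the Grundy sequence for pile B with g(k) = mex{g(k−s) : s ∈ {2, 3, 6, 7}, s ≤ k}:
k:     0  1  2  3  4  5  6  7  8  9 10
g(k):  0  0  1  1  2  0  3  1  2  0  0
So g(10) = 0.
Build the Grundy sequence for pile C with g(k) = mex{g(k−s) : s ∈ {4, 6, 7}, s ≤ k}:
g(0) = mex{} = 0
g(1) = mex{} = 0
g(2) = mex{} = 0
g(3) = mex{} = 0
g(4) = mex{0} = 1
g(5) = mex{0} = 1
g(6) = mex{0} = 1
g(7) = mex{0} = 1
g(8) = mex{0,1} = 2
g(9) = mex{0,1} = 2
g(10) = mex{0,1} = 2
g(11) = mex{1} = 0
g(12) = mex{1,2} = 0
g(13) = mex{1,2} = 0
So g(13) = 0.
By the Sprague-Grundy theorem, the Grundy value of a sum of independent games is the XOR of the component values.
Combined value = 1 XOR 0 XOR 0 = 1.

1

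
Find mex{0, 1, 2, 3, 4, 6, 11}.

5

The values 0, 1, 2, 3, 4 are all present; 5 is the first non-negative integer missing from the set.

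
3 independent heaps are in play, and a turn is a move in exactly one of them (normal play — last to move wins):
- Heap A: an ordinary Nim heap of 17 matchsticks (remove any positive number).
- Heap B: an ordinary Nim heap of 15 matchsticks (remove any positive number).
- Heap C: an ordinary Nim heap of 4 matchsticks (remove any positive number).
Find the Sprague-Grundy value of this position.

26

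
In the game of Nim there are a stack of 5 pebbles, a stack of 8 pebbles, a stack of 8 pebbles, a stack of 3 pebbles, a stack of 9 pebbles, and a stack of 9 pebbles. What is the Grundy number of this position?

Nim-sum: 5 XOR 8 XOR 8 XOR 3 XOR 9 XOR 9 = 6.

6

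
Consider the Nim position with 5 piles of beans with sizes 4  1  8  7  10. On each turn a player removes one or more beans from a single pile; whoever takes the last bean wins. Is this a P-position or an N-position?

Compute the nim-sum pairwise:
4 ^ 1 = 5
5 ^ 8 = 13
13 ^ 7 = 10
10 ^ 10 = 0
The nim-sum is 0, so this is a P-position: the player to move is in a losing position under optimal play.

P-position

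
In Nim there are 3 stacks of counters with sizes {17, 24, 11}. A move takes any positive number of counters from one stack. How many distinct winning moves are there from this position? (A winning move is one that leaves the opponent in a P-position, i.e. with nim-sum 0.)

1

In binary:
  10001  (17)
  11000  (24)
  01011  (11)
  -----
  00010  (2)
The overall nim-sum is X = 2. A stack of size p has a winning move iff p XOR X < p (reduce it to p XOR X).
  17: 17 XOR 2 = 19 ≥ 17 — no move.
  24: 24 XOR 2 = 26 ≥ 24 — no move.
  11: 11 XOR 2 = 9 < 11 — winning move (to 9).
That gives 1 winning move.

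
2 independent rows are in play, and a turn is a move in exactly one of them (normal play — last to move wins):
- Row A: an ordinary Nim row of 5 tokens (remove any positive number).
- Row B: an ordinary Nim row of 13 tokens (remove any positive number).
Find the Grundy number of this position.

8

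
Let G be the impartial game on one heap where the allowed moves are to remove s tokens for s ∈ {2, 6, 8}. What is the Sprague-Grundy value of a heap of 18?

Grundy values for subtraction set {2, 6, 8}:
k:     0  1  2  3  4  5  6  7  8  9 10 11 12 13 14 15 16 17 18
g(k):  0  0  1  1  0  0  1  1  2  2  3  3  2  2  0  0  1  1  0
So g(18) = 0.

0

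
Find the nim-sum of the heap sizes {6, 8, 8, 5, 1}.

Compute the nim-sum pairwise:
6 ^ 8 = 14
14 ^ 8 = 6
6 ^ 5 = 3
3 ^ 1 = 2

2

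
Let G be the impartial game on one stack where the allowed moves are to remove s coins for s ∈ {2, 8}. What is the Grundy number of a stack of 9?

2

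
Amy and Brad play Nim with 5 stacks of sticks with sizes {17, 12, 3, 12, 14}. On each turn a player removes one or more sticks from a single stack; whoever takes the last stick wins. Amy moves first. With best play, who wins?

Amy wins

Compute the nim-sum pairwise:
17 XOR 12 = 29
29 XOR 3 = 30
30 XOR 12 = 18
18 XOR 14 = 28
The nim-sum is 28 ≠ 0, so this is an N-position: the player to move can win; Amy has a winning move.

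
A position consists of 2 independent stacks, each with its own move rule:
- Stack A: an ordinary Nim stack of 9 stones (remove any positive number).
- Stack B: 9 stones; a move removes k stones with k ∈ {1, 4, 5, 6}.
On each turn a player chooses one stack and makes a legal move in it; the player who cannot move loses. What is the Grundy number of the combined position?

Stack A is a plain Nim stack of size 9, so its Grundy value is 9.
Build the Grundy sequence for stack B with g(k) = mex{g(k−s) : s ∈ {1, 4, 5, 6}, s ≤ k}:
k:     0  1  2  3  4  5  6  7  8  9
g(k):  0  1  0  1  2  3  2  3  4  0
So g(9) = 0.
The value of a disjunctive sum is the nim-sum of the parts.
Combined value = 9 XOR 0 = 9.

9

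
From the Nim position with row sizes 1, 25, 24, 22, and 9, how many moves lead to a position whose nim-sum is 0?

3

Bitwise XOR of the heap sizes:
  00001  (1)
  11001  (25)
  11000  (24)
  10110  (22)
  01001  (9)
  -----
  11111  (31)
The overall nim-sum is X = 31. A row of size p has a winning move iff p XOR X < p (reduce it to p XOR X).
  1: 1 XOR 31 = 30 ≥ 1 — no move.
  25: 25 XOR 31 = 6 < 25 — winning move (to 6).
  24: 24 XOR 31 = 7 < 24 — winning move (to 7).
  22: 22 XOR 31 = 9 < 22 — winning move (to 9).
  9: 9 XOR 31 = 22 ≥ 9 — no move.
That gives 3 winning moves.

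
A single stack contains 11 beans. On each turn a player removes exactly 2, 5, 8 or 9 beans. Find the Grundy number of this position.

0

Compute g(0), g(1), … for moves {2, 5, 8, 9}:
g(0) = mex{} = 0
g(1) = mex{} = 0
g(2) = mex{0} = 1
g(3) = mex{0} = 1
g(4) = mex{1} = 0
g(5) = mex{0,1} = 2
g(6) = mex{0} = 1
g(7) = mex{1,2} = 0
g(8) = mex{0,1} = 2
g(9) = mex{0} = 1
g(10) = mex{0,1,2} = 3
g(11) = mex{1} = 0
So g(11) = 0.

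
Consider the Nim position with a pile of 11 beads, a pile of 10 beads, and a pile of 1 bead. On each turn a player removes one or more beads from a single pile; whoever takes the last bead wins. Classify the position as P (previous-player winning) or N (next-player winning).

P-position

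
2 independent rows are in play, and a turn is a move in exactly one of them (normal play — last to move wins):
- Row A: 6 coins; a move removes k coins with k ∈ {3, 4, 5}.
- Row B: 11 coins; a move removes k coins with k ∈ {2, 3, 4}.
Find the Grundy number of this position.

0

Grundy values for row A (subtraction set {3, 4, 5}):
k:     0  1  2  3  4  5  6
g(k):  0  0  0  1  1  1  2
So g(6) = 2.
Build the Grundy sequence for row B with g(k) = mex{g(k−s) : s ∈ {2, 3, 4}, s ≤ k}:
k:     0  1  2  3  4  5  6  7  8  9 10 11
g(k):  0  0  1  1  2  2  0  0  1  1  2  2
So g(11) = 2.
The value of a disjunctive sum is the nim-sum of the parts.
Combined value = 2 ⊕ 2 = 0.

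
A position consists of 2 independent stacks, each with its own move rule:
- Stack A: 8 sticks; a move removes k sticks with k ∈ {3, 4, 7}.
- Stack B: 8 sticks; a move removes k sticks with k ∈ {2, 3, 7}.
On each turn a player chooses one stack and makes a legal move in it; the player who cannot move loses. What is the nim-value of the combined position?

3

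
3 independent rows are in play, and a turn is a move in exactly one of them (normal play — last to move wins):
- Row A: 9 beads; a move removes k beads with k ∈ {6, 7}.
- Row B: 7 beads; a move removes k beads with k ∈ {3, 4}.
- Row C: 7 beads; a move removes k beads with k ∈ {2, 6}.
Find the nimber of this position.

0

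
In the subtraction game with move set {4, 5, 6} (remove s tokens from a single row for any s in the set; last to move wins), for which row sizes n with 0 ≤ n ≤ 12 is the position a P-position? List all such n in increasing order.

Build the Grundy sequence with g(k) = mex{g(k−s) : s ∈ {4, 5, 6}, s ≤ k}:
g(0) = mex{} = 0
g(1) = mex{} = 0
g(2) = mex{} = 0
g(3) = mex{} = 0
g(4) = mex{0} = 1
g(5) = mex{0} = 1
g(6) = mex{0} = 1
g(7) = mex{0} = 1
g(8) = mex{0,1} = 2
g(9) = mex{0,1} = 2
g(10) = mex{1} = 0
g(11) = mex{1} = 0
g(12) = mex{1,2} = 0
The P-positions (g = 0) in 0..12 are 0, 1, 2, 3, 10, 11, 12.

0, 1, 2, 3, 10, 11, 12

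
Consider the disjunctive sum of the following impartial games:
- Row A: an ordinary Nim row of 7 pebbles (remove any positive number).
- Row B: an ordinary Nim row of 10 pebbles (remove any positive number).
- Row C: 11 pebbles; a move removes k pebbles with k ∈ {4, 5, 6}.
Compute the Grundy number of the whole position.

Row A is a plain Nim row of size 7, so its Grundy value is 7.
Row B is a plain Nim row of size 10, so its Grundy value is 10.
Grundy values for row C (subtraction set {4, 5, 6}):
k:     0  1  2  3  4  5  6  7  8  9 10 11
g(k):  0  0  0  0  1  1  1  1  2  2  0  0
So g(11) = 0.
By the Sprague-Grundy theorem, the Grundy value of a sum of independent games is the XOR of the component values.
Combined value = 7 ⊕ 10 ⊕ 0 = 13.

13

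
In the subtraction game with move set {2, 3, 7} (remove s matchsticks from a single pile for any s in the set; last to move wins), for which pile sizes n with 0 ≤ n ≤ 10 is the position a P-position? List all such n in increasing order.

0, 1, 5, 6, 10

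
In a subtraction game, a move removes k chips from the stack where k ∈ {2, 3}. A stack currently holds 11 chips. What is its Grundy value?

Grundy values for subtraction set {2, 3}:
k:     0  1  2  3  4  5  6  7  8  9 10 11
g(k):  0  0  1  1  2  0  0  1  1  2  0  0
So g(11) = 0.

0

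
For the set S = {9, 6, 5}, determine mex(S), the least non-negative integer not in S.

0 is not in the set, so the mex is 0.

0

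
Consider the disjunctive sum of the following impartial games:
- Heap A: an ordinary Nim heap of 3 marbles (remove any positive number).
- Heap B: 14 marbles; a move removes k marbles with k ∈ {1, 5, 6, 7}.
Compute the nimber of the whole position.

3

Heap A is a plain Nim heap of size 3, so its Grundy value is 3.
Build the Grundy sequence for heap B with g(k) = mex{g(k−s) : s ∈ {1, 5, 6, 7}, s ≤ k}:
k:     0  1  2  3  4  5  6  7  8  9 10 11 12 13 14
g(k):  0  1  0  1  0  1  2  3  2  3  2  3  0  1  0
So g(14) = 0.
The value of a disjunctive sum is the nim-sum of the parts.
Combined value = 3 XOR 0 = 3.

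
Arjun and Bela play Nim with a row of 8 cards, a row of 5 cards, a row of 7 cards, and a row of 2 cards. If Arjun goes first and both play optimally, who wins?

Nim-sum: 8 ^ 5 ^ 7 ^ 2 = 8.
The nim-sum is 8 ≠ 0, so this is an N-position: the player to move can win; Arjun has a winning move.

Arjun wins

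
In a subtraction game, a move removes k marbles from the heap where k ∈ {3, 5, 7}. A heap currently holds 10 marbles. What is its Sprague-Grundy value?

Compute g(0), g(1), … for moves {3, 5, 7}:
g(0) = mex{} = 0
g(1) = mex{} = 0
g(2) = mex{} = 0
g(3) = mex{0} = 1
g(4) = mex{0} = 1
g(5) = mex{0} = 1
g(6) = mex{0,1} = 2
g(7) = mex{0,1} = 2
g(8) = mex{0,1} = 2
g(9) = mex{0,1,2} = 3
g(10) = mex{1,2} = 0
So g(10) = 0.

0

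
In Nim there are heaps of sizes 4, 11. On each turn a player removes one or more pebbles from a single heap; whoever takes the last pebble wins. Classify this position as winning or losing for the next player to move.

Winning position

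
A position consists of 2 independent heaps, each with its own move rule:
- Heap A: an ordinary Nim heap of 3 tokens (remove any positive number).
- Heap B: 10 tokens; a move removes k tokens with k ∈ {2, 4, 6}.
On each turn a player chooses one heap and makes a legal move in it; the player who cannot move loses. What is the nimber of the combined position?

Heap A is a plain Nim heap of size 3, so its Grundy value is 3.
Build the Grundy sequence for heap B with g(k) = mex{g(k−s) : s ∈ {2, 4, 6}, s ≤ k}:
k:     0  1  2  3  4  5  6  7  8  9 10
g(k):  0  0  1  1  2  2  3  3  0  0  1
So g(10) = 1.
The value of a disjunctive sum is the nim-sum of the parts.
Combined value = 3 ⊕ 1 = 2.

2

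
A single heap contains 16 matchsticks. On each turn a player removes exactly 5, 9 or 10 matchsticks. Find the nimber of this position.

0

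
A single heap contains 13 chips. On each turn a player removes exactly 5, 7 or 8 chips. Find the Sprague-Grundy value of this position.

0

Compute g(0), g(1), … for moves {5, 7, 8}:
k:     0  1  2  3  4  5  6  7  8  9 10 11 12 13
g(k):  0  0  0  0  0  1  1  1  1  1  2  2  2  0
So g(13) = 0.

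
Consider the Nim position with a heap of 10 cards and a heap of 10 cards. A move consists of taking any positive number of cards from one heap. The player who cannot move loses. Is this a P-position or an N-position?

Nim-sum: 10 XOR 10 = 0.
The nim-sum is 0, so this is a P-position: the player to move is in a losing position under optimal play.

P-position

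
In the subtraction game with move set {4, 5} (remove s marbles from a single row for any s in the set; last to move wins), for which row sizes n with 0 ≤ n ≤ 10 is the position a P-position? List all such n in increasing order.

0, 1, 2, 3, 9, 10

Compute g(0), g(1), … for moves {4, 5}:
k:     0  1  2  3  4  5  6  7  8  9 10
g(k):  0  0  0  0  1  1  1  1  2  0  0
The P-positions (g = 0) in 0..10 are 0, 1, 2, 3, 9, 10.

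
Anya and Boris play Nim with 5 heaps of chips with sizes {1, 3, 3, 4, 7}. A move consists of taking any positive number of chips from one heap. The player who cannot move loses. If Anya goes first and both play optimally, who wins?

Bitwise XOR of the heap sizes:
  001  (1)
  011  (3)
  011  (3)
  100  (4)
  111  (7)
  ---
  010  (2)
The nim-sum is 2 ≠ 0, so this is an N-position: the player to move can win; Anya has a winning move.

Anya wins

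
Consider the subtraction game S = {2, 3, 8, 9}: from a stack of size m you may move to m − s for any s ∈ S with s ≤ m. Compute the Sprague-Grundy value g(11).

0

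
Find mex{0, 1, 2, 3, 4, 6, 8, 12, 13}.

5

The values 0, 1, 2, 3, 4 are all present; 5 is the first non-negative integer missing from the set.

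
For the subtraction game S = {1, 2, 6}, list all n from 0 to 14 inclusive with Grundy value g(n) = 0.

0, 3, 7, 10, 14

Grundy values for subtraction set {1, 2, 6}:
g(0) = mex{} = 0
g(1) = mex{0} = 1
g(2) = mex{0,1} = 2
g(3) = mex{1,2} = 0
g(4) = mex{0,2} = 1
g(5) = mex{0,1} = 2
g(6) = mex{0,1,2} = 3
g(7) = mex{1,2,3} = 0
g(8) = mex{0,2,3} = 1
g(9) = mex{0,1} = 2
g(10) = mex{1,2} = 0
g(11) = mex{0,2} = 1
g(12) = mex{0,1,3} = 2
g(13) = mex{0,1,2} = 3
g(14) = mex{1,2,3} = 0
The P-positions (g = 0) in 0..14 are 0, 3, 7, 10, 14.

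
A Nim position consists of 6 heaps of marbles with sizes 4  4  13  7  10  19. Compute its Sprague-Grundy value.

Nim-sum: 4 ⊕ 4 ⊕ 13 ⊕ 7 ⊕ 10 ⊕ 19 = 19.

19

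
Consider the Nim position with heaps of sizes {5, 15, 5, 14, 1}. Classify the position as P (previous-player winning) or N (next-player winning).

Compute the nim-sum pairwise:
5 ^ 15 = 10
10 ^ 5 = 15
15 ^ 14 = 1
1 ^ 1 = 0
The nim-sum is 0, so this is a P-position: the player to move is in a losing position under optimal play.

P-position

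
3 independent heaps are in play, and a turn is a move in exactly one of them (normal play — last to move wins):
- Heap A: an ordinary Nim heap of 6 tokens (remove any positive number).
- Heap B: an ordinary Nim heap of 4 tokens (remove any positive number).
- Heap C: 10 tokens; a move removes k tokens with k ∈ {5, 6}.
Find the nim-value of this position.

Heap A is a plain Nim heap of size 6, so its Grundy value is 6.
Heap B is a plain Nim heap of size 4, so its Grundy value is 4.
Grundy values for heap C (subtraction set {5, 6}):
k:     0  1  2  3  4  5  6  7  8  9 10
g(k):  0  0  0  0  0  1  1  1  1  1  2
So g(10) = 2.
By the Sprague-Grundy theorem, the Grundy value of a sum of independent games is the XOR of the component values.
Combined value = 6 XOR 4 XOR 2 = 0.

0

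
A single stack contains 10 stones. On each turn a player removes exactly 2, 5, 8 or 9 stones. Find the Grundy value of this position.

3

Build the Grundy sequence with g(k) = mex{g(k−s) : s ∈ {2, 5, 8, 9}, s ≤ k}:
g(0) = mex{} = 0
g(1) = mex{} = 0
g(2) = mex{0} = 1
g(3) = mex{0} = 1
g(4) = mex{1} = 0
g(5) = mex{0,1} = 2
g(6) = mex{0} = 1
g(7) = mex{1,2} = 0
g(8) = mex{0,1} = 2
g(9) = mex{0} = 1
g(10) = mex{0,1,2} = 3
So g(10) = 3.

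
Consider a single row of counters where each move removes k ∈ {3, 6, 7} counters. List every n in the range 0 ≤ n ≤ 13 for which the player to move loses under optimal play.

0, 1, 2, 10, 11, 12

Compute g(0), g(1), … for moves {3, 6, 7}:
g(0) = mex{} = 0
g(1) = mex{} = 0
g(2) = mex{} = 0
g(3) = mex{0} = 1
g(4) = mex{0} = 1
g(5) = mex{0} = 1
g(6) = mex{0,1} = 2
g(7) = mex{0,1} = 2
g(8) = mex{0,1} = 2
g(9) = mex{0,1,2} = 3
g(10) = mex{1,2} = 0
g(11) = mex{1,2} = 0
g(12) = mex{1,2,3} = 0
g(13) = mex{0,2} = 1
The P-positions (g = 0) in 0..13 are 0, 1, 2, 10, 11, 12.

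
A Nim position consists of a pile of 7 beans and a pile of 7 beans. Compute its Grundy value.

0

Compute the nim-sum pairwise:
7 ^ 7 = 0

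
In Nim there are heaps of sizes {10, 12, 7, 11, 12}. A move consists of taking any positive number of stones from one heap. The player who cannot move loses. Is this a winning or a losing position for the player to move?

Winning position

Compute the nim-sum pairwise:
10 ^ 12 = 6
6 ^ 7 = 1
1 ^ 11 = 10
10 ^ 12 = 6
The nim-sum is 6 ≠ 0, so this is an N-position: the player to move can win.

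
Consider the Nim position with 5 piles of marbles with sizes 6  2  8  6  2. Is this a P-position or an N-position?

Bitwise XOR of the heap sizes:
  0110  (6)
  0010  (2)
  1000  (8)
  0110  (6)
  0010  (2)
  ----
  1000  (8)
The nim-sum is 8 ≠ 0, so this is an N-position: the player to move can win.

N-position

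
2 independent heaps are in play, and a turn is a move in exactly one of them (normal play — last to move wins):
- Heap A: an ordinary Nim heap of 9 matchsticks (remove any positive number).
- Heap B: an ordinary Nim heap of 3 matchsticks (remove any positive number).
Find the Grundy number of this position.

10

Heap A is a plain Nim heap of size 9, so its Grundy value is 9.
Heap B is a plain Nim heap of size 3, so its Grundy value is 3.
By the Sprague-Grundy theorem, the Grundy value of a sum of independent games is the XOR of the component values.
Combined value = 9 ⊕ 3 = 10.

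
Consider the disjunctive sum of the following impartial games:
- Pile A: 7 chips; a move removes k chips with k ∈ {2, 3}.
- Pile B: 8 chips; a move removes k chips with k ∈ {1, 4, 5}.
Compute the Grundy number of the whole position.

1

Grundy values for pile A (subtraction set {2, 3}):
g(0) = mex{} = 0
g(1) = mex{} = 0
g(2) = mex{0} = 1
g(3) = mex{0} = 1
g(4) = mex{0,1} = 2
g(5) = mex{1} = 0
g(6) = mex{1,2} = 0
g(7) = mex{0,2} = 1
So g(7) = 1.
Build the Grundy sequence for pile B with g(k) = mex{g(k−s) : s ∈ {1, 4, 5}, s ≤ k}:
g(0) = mex{} = 0
g(1) = mex{0} = 1
g(2) = mex{1} = 0
g(3) = mex{0} = 1
g(4) = mex{0,1} = 2
g(5) = mex{0,1,2} = 3
g(6) = mex{0,1,3} = 2
g(7) = mex{0,1,2} = 3
g(8) = mex{1,2,3} = 0
So g(8) = 0.
By the Sprague-Grundy theorem, the Grundy value of a sum of independent games is the XOR of the component values.
Combined value = 1 ⊕ 0 = 1.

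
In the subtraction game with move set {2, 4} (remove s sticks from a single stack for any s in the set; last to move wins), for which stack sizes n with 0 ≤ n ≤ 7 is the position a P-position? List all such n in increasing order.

Build the Grundy sequence with g(k) = mex{g(k−s) : s ∈ {2, 4}, s ≤ k}:
g(0) = mex{} = 0
g(1) = mex{} = 0
g(2) = mex{0} = 1
g(3) = mex{0} = 1
g(4) = mex{0,1} = 2
g(5) = mex{0,1} = 2
g(6) = mex{1,2} = 0
g(7) = mex{1,2} = 0
The P-positions (g = 0) in 0..7 are 0, 1, 6, 7.

0, 1, 6, 7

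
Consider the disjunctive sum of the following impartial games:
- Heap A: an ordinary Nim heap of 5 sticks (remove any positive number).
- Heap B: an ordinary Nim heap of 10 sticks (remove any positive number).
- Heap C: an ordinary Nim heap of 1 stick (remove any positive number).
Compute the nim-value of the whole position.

14

Heap A is a plain Nim heap of size 5, so its Grundy value is 5.
Heap B is a plain Nim heap of size 10, so its Grundy value is 10.
Heap C is a plain Nim heap of size 1, so its Grundy value is 1.
By the Sprague-Grundy theorem, the Grundy value of a sum of independent games is the XOR of the component values.
Combined value = 5 ⊕ 10 ⊕ 1 = 14.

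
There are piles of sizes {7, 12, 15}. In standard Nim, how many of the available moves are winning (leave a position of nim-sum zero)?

Compute the nim-sum pairwise:
7 ⊕ 12 = 11
11 ⊕ 15 = 4
The overall nim-sum is X = 4. A pile of size p has a winning move iff p XOR X < p (reduce it to p XOR X).
  7: 7 XOR 4 = 3 < 7 — winning move (to 3).
  12: 12 XOR 4 = 8 < 12 — winning move (to 8).
  15: 15 XOR 4 = 11 < 15 — winning move (to 11).
That gives 3 winning moves.

3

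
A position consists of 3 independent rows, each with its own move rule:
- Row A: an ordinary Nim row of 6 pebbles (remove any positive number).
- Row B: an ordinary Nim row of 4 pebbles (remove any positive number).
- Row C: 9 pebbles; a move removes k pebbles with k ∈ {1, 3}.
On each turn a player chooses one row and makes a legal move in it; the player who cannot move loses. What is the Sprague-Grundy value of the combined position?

Row A is a plain Nim row of size 6, so its Grundy value is 6.
Row B is a plain Nim row of size 4, so its Grundy value is 4.
For row C, compute g(0), g(1), … with moves {1, 3}:
g(0) = mex{} = 0
g(1) = mex{0} = 1
g(2) = mex{1} = 0
g(3) = mex{0} = 1
g(4) = mex{1} = 0
g(5) = mex{0} = 1
g(6) = mex{1} = 0
g(7) = mex{0} = 1
g(8) = mex{1} = 0
g(9) = mex{0} = 1
So g(9) = 1.
The value of a disjunctive sum is the nim-sum of the parts.
Combined value = 6 XOR 4 XOR 1 = 3.

3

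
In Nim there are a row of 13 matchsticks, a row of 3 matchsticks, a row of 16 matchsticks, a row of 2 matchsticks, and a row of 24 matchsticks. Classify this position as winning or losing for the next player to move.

Winning position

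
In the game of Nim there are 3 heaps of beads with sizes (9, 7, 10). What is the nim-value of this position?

4

Nim-sum: 9 ^ 7 ^ 10 = 4.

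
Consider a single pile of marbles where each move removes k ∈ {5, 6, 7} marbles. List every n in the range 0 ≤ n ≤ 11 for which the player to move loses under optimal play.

Build the Grundy sequence with g(k) = mex{g(k−s) : s ∈ {5, 6, 7}, s ≤ k}:
k:     0  1  2  3  4  5  6  7  8  9 10 11
g(k):  0  0  0  0  0  1  1  1  1  1  2  2
The P-positions (g = 0) in 0..11 are 0, 1, 2, 3, 4.

0, 1, 2, 3, 4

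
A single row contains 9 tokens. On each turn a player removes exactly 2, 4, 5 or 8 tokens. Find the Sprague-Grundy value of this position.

1

Grundy values for subtraction set {2, 4, 5, 8}:
k:     0  1  2  3  4  5  6  7  8  9
g(k):  0  0  1  1  2  2  3  0  4  1
So g(9) = 1.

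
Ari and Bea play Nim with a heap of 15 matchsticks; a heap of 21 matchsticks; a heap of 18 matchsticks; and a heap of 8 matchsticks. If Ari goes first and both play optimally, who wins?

Nim-sum: 15 ^ 21 ^ 18 ^ 8 = 0.
The nim-sum is 0, so this is a P-position: the player to move is in a losing position under optimal play; Ari is about to move from it and so loses — Bea wins.

Bea wins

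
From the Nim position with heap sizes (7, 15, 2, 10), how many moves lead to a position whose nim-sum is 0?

0

Write each in binary and XOR column by column:
  0111  (7)
  1111  (15)
  0010  (2)
  1010  (10)
  ----
  0000  (0)
The nim-sum is already 0, so every move leaves a nonzero nim-sum — there are no winning moves.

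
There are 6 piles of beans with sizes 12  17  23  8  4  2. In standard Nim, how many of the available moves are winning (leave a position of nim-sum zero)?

3

Nim-sum: 12 XOR 17 XOR 23 XOR 8 XOR 4 XOR 2 = 4.
The overall nim-sum is X = 4. A pile of size p has a winning move iff p XOR X < p (reduce it to p XOR X).
  12: 12 XOR 4 = 8 < 12 — winning move (to 8).
  17: 17 XOR 4 = 21 ≥ 17 — no move.
  23: 23 XOR 4 = 19 < 23 — winning move (to 19).
  8: 8 XOR 4 = 12 ≥ 8 — no move.
  4: 4 XOR 4 = 0 < 4 — winning move (to 0).
  2: 2 XOR 4 = 6 ≥ 2 — no move.
That gives 3 winning moves.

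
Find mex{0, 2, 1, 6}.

The values 0, 1, 2 are all present; 3 is the first non-negative integer missing from the set.

3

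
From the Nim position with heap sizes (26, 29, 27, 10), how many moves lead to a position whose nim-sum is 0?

In binary:
  11010  (26)
  11101  (29)
  11011  (27)
  01010  (10)
  -----
  10110  (22)
The overall nim-sum is X = 22. A heap of size p has a winning move iff p XOR X < p (reduce it to p XOR X).
  26: 26 XOR 22 = 12 < 26 — winning move (to 12).
  29: 29 XOR 22 = 11 < 29 — winning move (to 11).
  27: 27 XOR 22 = 13 < 27 — winning move (to 13).
  10: 10 XOR 22 = 28 ≥ 10 — no move.
That gives 3 winning moves.

3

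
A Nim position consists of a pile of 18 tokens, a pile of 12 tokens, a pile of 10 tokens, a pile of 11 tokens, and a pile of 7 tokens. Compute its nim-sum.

In binary:
  10010  (18)
  01100  (12)
  01010  (10)
  01011  (11)
  00111  (7)
  -----
  11000  (24)

24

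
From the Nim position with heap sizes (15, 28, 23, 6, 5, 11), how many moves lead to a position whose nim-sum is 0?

3

Compute the nim-sum pairwise:
15 XOR 28 = 19
19 XOR 23 = 4
4 XOR 6 = 2
2 XOR 5 = 7
7 XOR 11 = 12
The overall nim-sum is X = 12. A heap of size p has a winning move iff p XOR X < p (reduce it to p XOR X).
  15: 15 XOR 12 = 3 < 15 — winning move (to 3).
  28: 28 XOR 12 = 16 < 28 — winning move (to 16).
  23: 23 XOR 12 = 27 ≥ 23 — no move.
  6: 6 XOR 12 = 10 ≥ 6 — no move.
  5: 5 XOR 12 = 9 ≥ 5 — no move.
  11: 11 XOR 12 = 7 < 11 — winning move (to 7).
That gives 3 winning moves.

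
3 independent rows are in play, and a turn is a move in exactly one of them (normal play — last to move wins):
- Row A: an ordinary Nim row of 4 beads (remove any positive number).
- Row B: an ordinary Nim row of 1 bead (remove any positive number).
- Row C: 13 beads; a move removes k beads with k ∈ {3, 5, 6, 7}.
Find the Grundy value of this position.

Row A is a plain Nim row of size 4, so its Grundy value is 4.
Row B is a plain Nim row of size 1, so its Grundy value is 1.
Build the Grundy sequence for row C with g(k) = mex{g(k−s) : s ∈ {3, 5, 6, 7}, s ≤ k}:
g(0) = mex{} = 0
g(1) = mex{} = 0
g(2) = mex{} = 0
g(3) = mex{0} = 1
g(4) = mex{0} = 1
g(5) = mex{0} = 1
g(6) = mex{0,1} = 2
g(7) = mex{0,1} = 2
g(8) = mex{0,1} = 2
g(9) = mex{0,1,2} = 3
g(10) = mex{1,2} = 0
g(11) = mex{1,2} = 0
g(12) = mex{1,2,3} = 0
g(13) = mex{0,2} = 1
So g(13) = 1.
The value of a disjunctive sum is the nim-sum of the parts.
Combined value = 4 ⊕ 1 ⊕ 1 = 4.

4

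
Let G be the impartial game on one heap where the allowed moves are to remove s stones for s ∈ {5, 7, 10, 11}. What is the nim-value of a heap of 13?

2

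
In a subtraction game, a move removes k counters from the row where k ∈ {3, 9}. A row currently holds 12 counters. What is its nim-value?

Compute g(0), g(1), … for moves {3, 9}:
k:     0  1  2  3  4  5  6  7  8  9 10 11 12
g(k):  0  0  0  1  1  1  0  0  0  1  1  1  0
So g(12) = 0.

0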